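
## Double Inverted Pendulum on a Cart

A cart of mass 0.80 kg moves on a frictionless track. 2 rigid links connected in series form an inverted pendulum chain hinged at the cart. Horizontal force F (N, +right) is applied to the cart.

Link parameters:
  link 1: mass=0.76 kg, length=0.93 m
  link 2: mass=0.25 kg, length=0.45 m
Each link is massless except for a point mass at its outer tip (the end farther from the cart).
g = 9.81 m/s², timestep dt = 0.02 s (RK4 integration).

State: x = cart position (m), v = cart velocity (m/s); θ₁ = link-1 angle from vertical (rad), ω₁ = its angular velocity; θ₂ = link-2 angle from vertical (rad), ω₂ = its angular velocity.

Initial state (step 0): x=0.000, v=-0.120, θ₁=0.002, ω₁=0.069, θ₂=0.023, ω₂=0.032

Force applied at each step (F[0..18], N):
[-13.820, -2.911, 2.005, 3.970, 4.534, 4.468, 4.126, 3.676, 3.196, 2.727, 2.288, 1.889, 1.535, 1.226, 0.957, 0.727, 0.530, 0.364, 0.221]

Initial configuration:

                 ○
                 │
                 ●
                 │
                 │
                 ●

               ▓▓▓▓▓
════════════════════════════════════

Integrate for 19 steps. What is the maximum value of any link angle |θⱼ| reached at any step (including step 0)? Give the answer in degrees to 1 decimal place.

apply F[0]=-13.820 → step 1: x=-0.006, v=-0.466, θ₁=0.007, ω₁=0.441, θ₂=0.024, ω₂=0.043
apply F[1]=-2.911 → step 2: x=-0.016, v=-0.542, θ₁=0.017, ω₁=0.524, θ₂=0.025, ω₂=0.050
apply F[2]=+2.005 → step 3: x=-0.026, v=-0.497, θ₁=0.027, ω₁=0.480, θ₂=0.026, ω₂=0.052
apply F[3]=+3.970 → step 4: x=-0.035, v=-0.406, θ₁=0.035, ω₁=0.389, θ₂=0.027, ω₂=0.049
apply F[4]=+4.534 → step 5: x=-0.042, v=-0.302, θ₁=0.042, ω₁=0.286, θ₂=0.028, ω₂=0.042
apply F[5]=+4.468 → step 6: x=-0.047, v=-0.202, θ₁=0.047, ω₁=0.189, θ₂=0.028, ω₂=0.032
apply F[6]=+4.126 → step 7: x=-0.051, v=-0.111, θ₁=0.050, ω₁=0.103, θ₂=0.029, ω₂=0.021
apply F[7]=+3.676 → step 8: x=-0.052, v=-0.032, θ₁=0.051, ω₁=0.030, θ₂=0.029, ω₂=0.008
apply F[8]=+3.196 → step 9: x=-0.052, v=0.035, θ₁=0.051, ω₁=-0.029, θ₂=0.029, ω₂=-0.005
apply F[9]=+2.727 → step 10: x=-0.051, v=0.091, θ₁=0.050, ω₁=-0.076, θ₂=0.029, ω₂=-0.018
apply F[10]=+2.288 → step 11: x=-0.048, v=0.136, θ₁=0.048, ω₁=-0.113, θ₂=0.029, ω₂=-0.030
apply F[11]=+1.889 → step 12: x=-0.045, v=0.171, θ₁=0.046, ω₁=-0.140, θ₂=0.028, ω₂=-0.041
apply F[12]=+1.535 → step 13: x=-0.042, v=0.199, θ₁=0.043, ω₁=-0.159, θ₂=0.027, ω₂=-0.050
apply F[13]=+1.226 → step 14: x=-0.038, v=0.219, θ₁=0.039, ω₁=-0.171, θ₂=0.026, ω₂=-0.059
apply F[14]=+0.957 → step 15: x=-0.033, v=0.234, θ₁=0.036, ω₁=-0.178, θ₂=0.025, ω₂=-0.066
apply F[15]=+0.727 → step 16: x=-0.028, v=0.243, θ₁=0.032, ω₁=-0.180, θ₂=0.023, ω₂=-0.072
apply F[16]=+0.530 → step 17: x=-0.023, v=0.249, θ₁=0.029, ω₁=-0.179, θ₂=0.022, ω₂=-0.077
apply F[17]=+0.364 → step 18: x=-0.018, v=0.251, θ₁=0.025, ω₁=-0.176, θ₂=0.020, ω₂=-0.080
apply F[18]=+0.221 → step 19: x=-0.013, v=0.251, θ₁=0.022, ω₁=-0.170, θ₂=0.019, ω₂=-0.083
Max |angle| over trajectory = 0.051 rad = 2.9°.

Answer: 2.9°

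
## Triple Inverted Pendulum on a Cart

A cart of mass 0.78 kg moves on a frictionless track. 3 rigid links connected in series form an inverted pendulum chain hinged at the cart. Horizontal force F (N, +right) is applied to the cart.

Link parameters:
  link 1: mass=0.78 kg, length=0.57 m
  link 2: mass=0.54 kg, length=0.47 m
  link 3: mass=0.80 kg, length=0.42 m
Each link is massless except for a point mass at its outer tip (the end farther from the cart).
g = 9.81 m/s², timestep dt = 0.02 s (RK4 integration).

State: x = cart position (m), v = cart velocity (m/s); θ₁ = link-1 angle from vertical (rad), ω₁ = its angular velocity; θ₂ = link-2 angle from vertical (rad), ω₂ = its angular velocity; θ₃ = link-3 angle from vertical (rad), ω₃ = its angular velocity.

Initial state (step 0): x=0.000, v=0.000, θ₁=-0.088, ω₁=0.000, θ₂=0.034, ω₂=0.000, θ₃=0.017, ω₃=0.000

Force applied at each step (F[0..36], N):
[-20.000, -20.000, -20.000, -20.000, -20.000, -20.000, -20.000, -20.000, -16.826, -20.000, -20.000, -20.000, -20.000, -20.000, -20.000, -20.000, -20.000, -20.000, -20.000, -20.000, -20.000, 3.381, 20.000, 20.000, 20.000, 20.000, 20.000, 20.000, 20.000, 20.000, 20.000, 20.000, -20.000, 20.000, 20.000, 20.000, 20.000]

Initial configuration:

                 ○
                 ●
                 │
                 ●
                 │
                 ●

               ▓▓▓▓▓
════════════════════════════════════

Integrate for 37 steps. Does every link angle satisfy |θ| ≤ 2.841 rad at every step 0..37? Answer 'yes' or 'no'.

Answer: no

Derivation:
apply F[0]=-20.000 → step 1: x=-0.005, v=-0.460, θ₁=-0.081, ω₁=0.693, θ₂=0.036, ω₂=0.170, θ₃=0.017, ω₃=-0.024
apply F[1]=-20.000 → step 2: x=-0.018, v=-0.931, θ₁=-0.060, ω₁=1.424, θ₂=0.041, ω₂=0.319, θ₃=0.016, ω₃=-0.050
apply F[2]=-20.000 → step 3: x=-0.042, v=-1.423, θ₁=-0.024, ω₁=2.225, θ₂=0.048, ω₂=0.424, θ₃=0.015, ω₃=-0.080
apply F[3]=-20.000 → step 4: x=-0.076, v=-1.935, θ₁=0.030, ω₁=3.106, θ₂=0.057, ω₂=0.472, θ₃=0.013, ω₃=-0.105
apply F[4]=-20.000 → step 5: x=-0.119, v=-2.449, θ₁=0.101, ω₁=4.025, θ₂=0.067, ω₂=0.477, θ₃=0.011, ω₃=-0.108
apply F[5]=-20.000 → step 6: x=-0.173, v=-2.921, θ₁=0.190, ω₁=4.869, θ₂=0.076, ω₂=0.504, θ₃=0.009, ω₃=-0.071
apply F[6]=-20.000 → step 7: x=-0.236, v=-3.302, θ₁=0.294, ω₁=5.503, θ₂=0.088, ω₂=0.645, θ₃=0.008, ω₃=0.015
apply F[7]=-20.000 → step 8: x=-0.305, v=-3.576, θ₁=0.408, ω₁=5.885, θ₂=0.103, ω₂=0.952, θ₃=0.010, ω₃=0.142
apply F[8]=-16.826 → step 9: x=-0.378, v=-3.709, θ₁=0.528, ω₁=6.007, θ₂=0.126, ω₂=1.365, θ₃=0.014, ω₃=0.282
apply F[9]=-20.000 → step 10: x=-0.453, v=-3.838, θ₁=0.649, ω₁=6.077, θ₂=0.159, ω₂=1.908, θ₃=0.021, ω₃=0.456
apply F[10]=-20.000 → step 11: x=-0.531, v=-3.922, θ₁=0.770, ω₁=6.073, θ₂=0.203, ω₂=2.509, θ₃=0.032, ω₃=0.658
apply F[11]=-20.000 → step 12: x=-0.610, v=-3.972, θ₁=0.891, ω₁=6.022, θ₂=0.259, ω₂=3.135, θ₃=0.048, ω₃=0.898
apply F[12]=-20.000 → step 13: x=-0.689, v=-3.996, θ₁=1.011, ω₁=5.936, θ₂=0.328, ω₂=3.763, θ₃=0.069, ω₃=1.190
apply F[13]=-20.000 → step 14: x=-0.769, v=-3.997, θ₁=1.128, ω₁=5.820, θ₂=0.410, ω₂=4.375, θ₃=0.096, ω₃=1.550
apply F[14]=-20.000 → step 15: x=-0.849, v=-3.979, θ₁=1.243, ω₁=5.676, θ₂=0.503, ω₂=4.953, θ₃=0.131, ω₃=1.995
apply F[15]=-20.000 → step 16: x=-0.928, v=-3.944, θ₁=1.355, ω₁=5.506, θ₂=0.608, ω₂=5.484, θ₃=0.176, ω₃=2.544
apply F[16]=-20.000 → step 17: x=-1.007, v=-3.892, θ₁=1.463, ω₁=5.312, θ₂=0.722, ω₂=5.952, θ₃=0.234, ω₃=3.212
apply F[17]=-20.000 → step 18: x=-1.084, v=-3.824, θ₁=1.568, ω₁=5.096, θ₂=0.845, ω₂=6.340, θ₃=0.306, ω₃=4.010
apply F[18]=-20.000 → step 19: x=-1.160, v=-3.741, θ₁=1.667, ω₁=4.862, θ₂=0.975, ω₂=6.630, θ₃=0.395, ω₃=4.948
apply F[19]=-20.000 → step 20: x=-1.234, v=-3.639, θ₁=1.762, ω₁=4.618, θ₂=1.110, ω₂=6.797, θ₃=0.505, ω₃=6.024
apply F[20]=-20.000 → step 21: x=-1.305, v=-3.516, θ₁=1.852, ω₁=4.368, θ₂=1.246, ω₂=6.819, θ₃=0.637, ω₃=7.235
apply F[21]=+3.381 → step 22: x=-1.372, v=-3.120, θ₁=1.940, ω₁=4.432, θ₂=1.378, ω₂=6.412, θ₃=0.791, ω₃=8.210
apply F[22]=+20.000 → step 23: x=-1.428, v=-2.504, θ₁=2.032, ω₁=4.805, θ₂=1.500, ω₂=5.772, θ₃=0.963, ω₃=8.972
apply F[23]=+20.000 → step 24: x=-1.471, v=-1.821, θ₁=2.133, ω₁=5.279, θ₂=1.610, ω₂=5.171, θ₃=1.150, ω₃=9.746
apply F[24]=+20.000 → step 25: x=-1.500, v=-1.043, θ₁=2.244, ω₁=5.844, θ₂=1.708, ω₂=4.705, θ₃=1.353, ω₃=10.524
apply F[25]=+20.000 → step 26: x=-1.512, v=-0.144, θ₁=2.367, ω₁=6.483, θ₂=1.800, ω₂=4.554, θ₃=1.571, ω₃=11.247
apply F[26]=+20.000 → step 27: x=-1.505, v=0.889, θ₁=2.503, ω₁=7.152, θ₂=1.894, ω₂=5.008, θ₃=1.802, ω₃=11.765
apply F[27]=+20.000 → step 28: x=-1.476, v=2.035, θ₁=2.653, ω₁=7.751, θ₂=2.007, ω₂=6.404, θ₃=2.039, ω₃=11.874
apply F[28]=+20.000 → step 29: x=-1.423, v=3.227, θ₁=2.811, ω₁=8.058, θ₂=2.158, ω₂=8.987, θ₃=2.273, ω₃=11.423
apply F[29]=+20.000 → step 30: x=-1.347, v=4.352, θ₁=2.970, ω₁=7.626, θ₂=2.375, ω₂=12.837, θ₃=2.492, ω₃=10.427
apply F[30]=+20.000 → step 31: x=-1.251, v=5.243, θ₁=3.107, ω₁=5.859, θ₂=2.679, ω₂=17.609, θ₃=2.690, ω₃=9.522
apply F[31]=+20.000 → step 32: x=-1.141, v=5.633, θ₁=3.198, ω₁=3.336, θ₂=3.068, ω₂=20.416, θ₃=2.892, ω₃=11.528
apply F[32]=-20.000 → step 33: x=-1.039, v=4.540, θ₁=3.244, ω₁=1.823, θ₂=3.444, ω₂=16.402, θ₃=3.179, ω₃=17.250
apply F[33]=+20.000 → step 34: x=-0.949, v=4.385, θ₁=3.304, ω₁=4.329, θ₂=3.708, ω₂=10.063, θ₃=3.570, ω₃=21.191
apply F[34]=+20.000 → step 35: x=-0.865, v=3.964, θ₁=3.416, ω₁=6.747, θ₂=3.862, ω₂=6.011, θ₃=4.001, ω₃=21.332
apply F[35]=+20.000 → step 36: x=-0.793, v=3.272, θ₁=3.565, ω₁=7.909, θ₂=3.974, ω₂=5.585, θ₃=4.400, ω₃=18.216
apply F[36]=+20.000 → step 37: x=-0.735, v=2.563, θ₁=3.726, ω₁=8.083, θ₂=4.096, ω₂=6.670, θ₃=4.727, ω₃=14.494
Max |angle| over trajectory = 4.727 rad; bound = 2.841 → exceeded.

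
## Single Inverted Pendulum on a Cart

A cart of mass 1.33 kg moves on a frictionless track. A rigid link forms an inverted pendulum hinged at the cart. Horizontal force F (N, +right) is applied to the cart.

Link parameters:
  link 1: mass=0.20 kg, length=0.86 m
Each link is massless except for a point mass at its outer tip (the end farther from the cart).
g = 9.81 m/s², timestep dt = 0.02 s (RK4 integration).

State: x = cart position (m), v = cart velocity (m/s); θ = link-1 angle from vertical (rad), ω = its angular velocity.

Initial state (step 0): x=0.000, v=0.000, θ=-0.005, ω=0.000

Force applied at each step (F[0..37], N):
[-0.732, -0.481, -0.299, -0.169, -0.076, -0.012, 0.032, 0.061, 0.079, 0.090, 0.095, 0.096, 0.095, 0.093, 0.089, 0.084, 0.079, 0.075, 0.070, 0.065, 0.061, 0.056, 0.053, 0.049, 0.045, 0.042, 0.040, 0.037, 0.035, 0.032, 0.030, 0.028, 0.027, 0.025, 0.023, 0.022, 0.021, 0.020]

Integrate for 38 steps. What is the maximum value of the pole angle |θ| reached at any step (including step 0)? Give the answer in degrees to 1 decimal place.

Answer: 0.3°

Derivation:
apply F[0]=-0.732 → step 1: x=-0.000, v=-0.011, θ=-0.005, ω=0.011
apply F[1]=-0.481 → step 2: x=-0.000, v=-0.018, θ=-0.005, ω=0.019
apply F[2]=-0.299 → step 3: x=-0.001, v=-0.022, θ=-0.004, ω=0.023
apply F[3]=-0.169 → step 4: x=-0.001, v=-0.025, θ=-0.004, ω=0.025
apply F[4]=-0.076 → step 5: x=-0.002, v=-0.026, θ=-0.003, ω=0.025
apply F[5]=-0.012 → step 6: x=-0.002, v=-0.026, θ=-0.003, ω=0.025
apply F[6]=+0.032 → step 7: x=-0.003, v=-0.025, θ=-0.002, ω=0.023
apply F[7]=+0.061 → step 8: x=-0.003, v=-0.024, θ=-0.002, ω=0.022
apply F[8]=+0.079 → step 9: x=-0.004, v=-0.023, θ=-0.001, ω=0.020
apply F[9]=+0.090 → step 10: x=-0.004, v=-0.022, θ=-0.001, ω=0.018
apply F[10]=+0.095 → step 11: x=-0.005, v=-0.020, θ=-0.001, ω=0.016
apply F[11]=+0.096 → step 12: x=-0.005, v=-0.019, θ=-0.000, ω=0.014
apply F[12]=+0.095 → step 13: x=-0.005, v=-0.017, θ=-0.000, ω=0.013
apply F[13]=+0.093 → step 14: x=-0.006, v=-0.016, θ=0.000, ω=0.011
apply F[14]=+0.089 → step 15: x=-0.006, v=-0.015, θ=0.000, ω=0.010
apply F[15]=+0.084 → step 16: x=-0.006, v=-0.013, θ=0.001, ω=0.008
apply F[16]=+0.079 → step 17: x=-0.007, v=-0.012, θ=0.001, ω=0.007
apply F[17]=+0.075 → step 18: x=-0.007, v=-0.011, θ=0.001, ω=0.006
apply F[18]=+0.070 → step 19: x=-0.007, v=-0.010, θ=0.001, ω=0.005
apply F[19]=+0.065 → step 20: x=-0.007, v=-0.009, θ=0.001, ω=0.004
apply F[20]=+0.061 → step 21: x=-0.007, v=-0.008, θ=0.001, ω=0.003
apply F[21]=+0.056 → step 22: x=-0.008, v=-0.007, θ=0.001, ω=0.003
apply F[22]=+0.053 → step 23: x=-0.008, v=-0.007, θ=0.001, ω=0.002
apply F[23]=+0.049 → step 24: x=-0.008, v=-0.006, θ=0.001, ω=0.001
apply F[24]=+0.045 → step 25: x=-0.008, v=-0.005, θ=0.001, ω=0.001
apply F[25]=+0.042 → step 26: x=-0.008, v=-0.005, θ=0.001, ω=0.001
apply F[26]=+0.040 → step 27: x=-0.008, v=-0.004, θ=0.001, ω=0.000
apply F[27]=+0.037 → step 28: x=-0.008, v=-0.004, θ=0.001, ω=-0.000
apply F[28]=+0.035 → step 29: x=-0.008, v=-0.003, θ=0.001, ω=-0.000
apply F[29]=+0.032 → step 30: x=-0.008, v=-0.003, θ=0.001, ω=-0.001
apply F[30]=+0.030 → step 31: x=-0.008, v=-0.002, θ=0.001, ω=-0.001
apply F[31]=+0.028 → step 32: x=-0.008, v=-0.002, θ=0.001, ω=-0.001
apply F[32]=+0.027 → step 33: x=-0.008, v=-0.002, θ=0.001, ω=-0.001
apply F[33]=+0.025 → step 34: x=-0.008, v=-0.001, θ=0.001, ω=-0.001
apply F[34]=+0.023 → step 35: x=-0.009, v=-0.001, θ=0.001, ω=-0.001
apply F[35]=+0.022 → step 36: x=-0.009, v=-0.001, θ=0.001, ω=-0.001
apply F[36]=+0.021 → step 37: x=-0.009, v=-0.000, θ=0.001, ω=-0.001
apply F[37]=+0.020 → step 38: x=-0.009, v=-0.000, θ=0.001, ω=-0.001
Max |angle| over trajectory = 0.005 rad = 0.3°.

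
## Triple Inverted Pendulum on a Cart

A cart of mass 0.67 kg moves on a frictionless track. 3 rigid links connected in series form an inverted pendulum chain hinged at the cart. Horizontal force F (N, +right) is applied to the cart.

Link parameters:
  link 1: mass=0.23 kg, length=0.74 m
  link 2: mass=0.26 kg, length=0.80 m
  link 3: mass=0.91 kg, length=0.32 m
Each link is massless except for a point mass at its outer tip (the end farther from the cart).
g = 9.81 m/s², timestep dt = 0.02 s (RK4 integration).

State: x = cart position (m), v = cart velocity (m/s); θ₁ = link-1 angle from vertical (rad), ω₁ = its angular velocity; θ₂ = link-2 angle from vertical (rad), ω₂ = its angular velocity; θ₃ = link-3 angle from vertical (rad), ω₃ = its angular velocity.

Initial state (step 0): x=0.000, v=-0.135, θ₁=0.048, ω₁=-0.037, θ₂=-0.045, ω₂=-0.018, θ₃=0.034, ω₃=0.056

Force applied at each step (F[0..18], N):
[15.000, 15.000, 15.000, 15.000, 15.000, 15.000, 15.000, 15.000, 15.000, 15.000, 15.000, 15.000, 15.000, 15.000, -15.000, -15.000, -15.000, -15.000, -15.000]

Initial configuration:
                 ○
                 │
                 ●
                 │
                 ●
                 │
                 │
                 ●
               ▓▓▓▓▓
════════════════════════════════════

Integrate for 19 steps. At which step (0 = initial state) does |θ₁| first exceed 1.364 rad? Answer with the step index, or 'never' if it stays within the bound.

Answer: never

Derivation:
apply F[0]=+15.000 → step 1: x=0.002, v=0.293, θ₁=0.043, ω₁=-0.477, θ₂=-0.047, ω₂=-0.230, θ₃=0.037, ω₃=0.284
apply F[1]=+15.000 → step 2: x=0.012, v=0.726, θ₁=0.029, ω₁=-0.939, θ₂=-0.054, ω₂=-0.430, θ₃=0.045, ω₃=0.525
apply F[2]=+15.000 → step 3: x=0.031, v=1.168, θ₁=0.005, ω₁=-1.444, θ₂=-0.065, ω₂=-0.606, θ₃=0.058, ω₃=0.779
apply F[3]=+15.000 → step 4: x=0.059, v=1.618, θ₁=-0.029, ω₁=-2.004, θ₂=-0.078, ω₂=-0.738, θ₃=0.077, ω₃=1.019
apply F[4]=+15.000 → step 5: x=0.095, v=2.074, θ₁=-0.075, ω₁=-2.614, θ₂=-0.094, ω₂=-0.808, θ₃=0.099, ω₃=1.185
apply F[5]=+15.000 → step 6: x=0.141, v=2.522, θ₁=-0.134, ω₁=-3.243, θ₂=-0.110, ω₂=-0.810, θ₃=0.123, ω₃=1.192
apply F[6]=+15.000 → step 7: x=0.196, v=2.947, θ₁=-0.205, ω₁=-3.829, θ₂=-0.126, ω₂=-0.767, θ₃=0.145, ω₃=0.965
apply F[7]=+15.000 → step 8: x=0.259, v=3.331, θ₁=-0.286, ω₁=-4.305, θ₂=-0.141, ω₂=-0.731, θ₃=0.160, ω₃=0.493
apply F[8]=+15.000 → step 9: x=0.329, v=3.670, θ₁=-0.376, ω₁=-4.634, θ₂=-0.155, ω₂=-0.762, θ₃=0.163, ω₃=-0.158
apply F[9]=+15.000 → step 10: x=0.406, v=3.965, θ₁=-0.471, ω₁=-4.817, θ₂=-0.172, ω₂=-0.892, θ₃=0.153, ω₃=-0.889
apply F[10]=+15.000 → step 11: x=0.488, v=4.226, θ₁=-0.568, ω₁=-4.881, θ₂=-0.192, ω₂=-1.127, θ₃=0.128, ω₃=-1.623
apply F[11]=+15.000 → step 12: x=0.574, v=4.461, θ₁=-0.665, ω₁=-4.851, θ₂=-0.217, ω₂=-1.452, θ₃=0.088, ω₃=-2.317
apply F[12]=+15.000 → step 13: x=0.666, v=4.676, θ₁=-0.762, ω₁=-4.748, θ₂=-0.250, ω₂=-1.848, θ₃=0.035, ω₃=-2.959
apply F[13]=+15.000 → step 14: x=0.761, v=4.873, θ₁=-0.855, ω₁=-4.576, θ₂=-0.292, ω₂=-2.299, θ₃=-0.030, ω₃=-3.551
apply F[14]=-15.000 → step 15: x=0.855, v=4.458, θ₁=-0.945, ω₁=-4.411, θ₂=-0.337, ω₂=-2.188, θ₃=-0.101, ω₃=-3.573
apply F[15]=-15.000 → step 16: x=0.940, v=4.055, θ₁=-1.032, ω₁=-4.329, θ₂=-0.379, ω₂=-2.054, θ₃=-0.173, ω₃=-3.577
apply F[16]=-15.000 → step 17: x=1.017, v=3.659, θ₁=-1.118, ω₁=-4.313, θ₂=-0.419, ω₂=-1.906, θ₃=-0.244, ω₃=-3.573
apply F[17]=-15.000 → step 18: x=1.086, v=3.265, θ₁=-1.205, ω₁=-4.352, θ₂=-0.455, ω₂=-1.754, θ₃=-0.315, ω₃=-3.570
apply F[18]=-15.000 → step 19: x=1.147, v=2.868, θ₁=-1.293, ω₁=-4.435, θ₂=-0.489, ω₂=-1.609, θ₃=-0.387, ω₃=-3.569
max |θ₁| = 1.293 ≤ 1.364 over all 20 states.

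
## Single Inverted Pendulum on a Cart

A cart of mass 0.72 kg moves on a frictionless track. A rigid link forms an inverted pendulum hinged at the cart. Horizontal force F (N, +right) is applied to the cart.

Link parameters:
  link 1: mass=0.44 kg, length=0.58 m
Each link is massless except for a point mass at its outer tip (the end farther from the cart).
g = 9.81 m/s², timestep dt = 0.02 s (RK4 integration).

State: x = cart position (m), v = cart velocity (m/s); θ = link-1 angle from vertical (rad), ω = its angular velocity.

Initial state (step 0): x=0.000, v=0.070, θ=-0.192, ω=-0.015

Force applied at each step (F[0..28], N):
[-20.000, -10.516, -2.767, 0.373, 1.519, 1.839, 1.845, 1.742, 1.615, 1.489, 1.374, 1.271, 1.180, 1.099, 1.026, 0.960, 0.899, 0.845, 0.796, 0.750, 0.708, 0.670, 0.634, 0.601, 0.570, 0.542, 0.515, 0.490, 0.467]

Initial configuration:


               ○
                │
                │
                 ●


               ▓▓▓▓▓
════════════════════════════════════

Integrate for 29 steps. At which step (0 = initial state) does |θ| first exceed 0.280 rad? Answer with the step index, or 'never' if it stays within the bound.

Answer: never

Derivation:
apply F[0]=-20.000 → step 1: x=-0.004, v=-0.452, θ=-0.184, ω=0.806
apply F[1]=-10.516 → step 2: x=-0.016, v=-0.720, θ=-0.164, ω=1.202
apply F[2]=-2.767 → step 3: x=-0.031, v=-0.780, θ=-0.140, ω=1.252
apply F[3]=+0.373 → step 4: x=-0.046, v=-0.756, θ=-0.115, ω=1.169
apply F[4]=+1.519 → step 5: x=-0.060, v=-0.703, θ=-0.093, ω=1.042
apply F[5]=+1.839 → step 6: x=-0.074, v=-0.642, θ=-0.074, ω=0.910
apply F[6]=+1.845 → step 7: x=-0.086, v=-0.584, θ=-0.057, ω=0.788
apply F[7]=+1.742 → step 8: x=-0.097, v=-0.530, θ=-0.042, ω=0.678
apply F[8]=+1.615 → step 9: x=-0.107, v=-0.481, θ=-0.030, ω=0.581
apply F[9]=+1.489 → step 10: x=-0.117, v=-0.437, θ=-0.019, ω=0.497
apply F[10]=+1.374 → step 11: x=-0.125, v=-0.397, θ=-0.010, ω=0.424
apply F[11]=+1.271 → step 12: x=-0.133, v=-0.361, θ=-0.002, ω=0.360
apply F[12]=+1.180 → step 13: x=-0.139, v=-0.328, θ=0.005, ω=0.304
apply F[13]=+1.099 → step 14: x=-0.146, v=-0.299, θ=0.010, ω=0.256
apply F[14]=+1.026 → step 15: x=-0.151, v=-0.272, θ=0.015, ω=0.214
apply F[15]=+0.960 → step 16: x=-0.157, v=-0.247, θ=0.019, ω=0.177
apply F[16]=+0.899 → step 17: x=-0.161, v=-0.225, θ=0.022, ω=0.145
apply F[17]=+0.845 → step 18: x=-0.166, v=-0.204, θ=0.025, ω=0.118
apply F[18]=+0.796 → step 19: x=-0.169, v=-0.185, θ=0.027, ω=0.094
apply F[19]=+0.750 → step 20: x=-0.173, v=-0.168, θ=0.029, ω=0.073
apply F[20]=+0.708 → step 21: x=-0.176, v=-0.152, θ=0.030, ω=0.055
apply F[21]=+0.670 → step 22: x=-0.179, v=-0.137, θ=0.031, ω=0.040
apply F[22]=+0.634 → step 23: x=-0.182, v=-0.123, θ=0.032, ω=0.027
apply F[23]=+0.601 → step 24: x=-0.184, v=-0.110, θ=0.032, ω=0.015
apply F[24]=+0.570 → step 25: x=-0.186, v=-0.098, θ=0.032, ω=0.006
apply F[25]=+0.542 → step 26: x=-0.188, v=-0.087, θ=0.032, ω=-0.003
apply F[26]=+0.515 → step 27: x=-0.190, v=-0.076, θ=0.032, ω=-0.010
apply F[27]=+0.490 → step 28: x=-0.191, v=-0.067, θ=0.032, ω=-0.016
apply F[28]=+0.467 → step 29: x=-0.192, v=-0.057, θ=0.032, ω=-0.021
max |θ| = 0.192 ≤ 0.280 over all 30 states.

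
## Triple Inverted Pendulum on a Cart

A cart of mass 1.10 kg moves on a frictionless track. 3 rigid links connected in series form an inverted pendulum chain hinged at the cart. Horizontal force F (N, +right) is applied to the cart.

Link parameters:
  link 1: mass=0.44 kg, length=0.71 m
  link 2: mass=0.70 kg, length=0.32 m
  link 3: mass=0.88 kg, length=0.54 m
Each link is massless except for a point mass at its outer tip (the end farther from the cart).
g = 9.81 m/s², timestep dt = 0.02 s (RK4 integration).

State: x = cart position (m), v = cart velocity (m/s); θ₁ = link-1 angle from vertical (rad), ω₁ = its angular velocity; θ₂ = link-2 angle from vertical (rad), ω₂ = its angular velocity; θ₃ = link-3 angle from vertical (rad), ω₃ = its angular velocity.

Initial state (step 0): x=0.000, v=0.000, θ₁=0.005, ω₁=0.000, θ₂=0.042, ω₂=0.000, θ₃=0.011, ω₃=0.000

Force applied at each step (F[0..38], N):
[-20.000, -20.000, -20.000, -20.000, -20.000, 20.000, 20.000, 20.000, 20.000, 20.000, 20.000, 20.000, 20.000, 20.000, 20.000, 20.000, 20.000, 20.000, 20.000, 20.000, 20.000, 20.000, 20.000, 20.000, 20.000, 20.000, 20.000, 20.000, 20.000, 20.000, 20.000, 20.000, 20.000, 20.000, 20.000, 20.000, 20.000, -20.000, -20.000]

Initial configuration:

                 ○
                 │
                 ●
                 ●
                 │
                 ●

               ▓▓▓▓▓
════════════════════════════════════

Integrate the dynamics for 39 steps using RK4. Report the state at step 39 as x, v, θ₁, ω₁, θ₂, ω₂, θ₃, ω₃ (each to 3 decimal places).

Answer: x=1.689, v=1.030, θ₁=-2.185, ω₁=-15.308, θ₂=-2.020, ω₂=26.489, θ₃=-1.560, ω₃=-11.568

Derivation:
apply F[0]=-20.000 → step 1: x=-0.004, v=-0.366, θ₁=0.010, ω₁=0.483, θ₂=0.043, ω₂=0.122, θ₃=0.011, ω₃=-0.025
apply F[1]=-20.000 → step 2: x=-0.015, v=-0.735, θ₁=0.024, ω₁=0.980, θ₂=0.047, ω₂=0.221, θ₃=0.010, ω₃=-0.051
apply F[2]=-20.000 → step 3: x=-0.033, v=-1.109, θ₁=0.049, ω₁=1.506, θ₂=0.052, ω₂=0.277, θ₃=0.009, ω₃=-0.078
apply F[3]=-20.000 → step 4: x=-0.059, v=-1.488, θ₁=0.085, ω₁=2.063, θ₂=0.057, ω₂=0.281, θ₃=0.007, ω₃=-0.102
apply F[4]=-20.000 → step 5: x=-0.093, v=-1.865, θ₁=0.132, ω₁=2.638, θ₂=0.063, ω₂=0.249, θ₃=0.005, ω₃=-0.119
apply F[5]=+20.000 → step 6: x=-0.127, v=-1.546, θ₁=0.181, ω₁=2.307, θ₂=0.066, ω₂=0.083, θ₃=0.002, ω₃=-0.157
apply F[6]=+20.000 → step 7: x=-0.155, v=-1.246, θ₁=0.225, ω₁=2.068, θ₂=0.065, ω₂=-0.212, θ₃=-0.002, ω₃=-0.204
apply F[7]=+20.000 → step 8: x=-0.177, v=-0.962, θ₁=0.264, ω₁=1.910, θ₂=0.057, ω₂=-0.636, θ₃=-0.006, ω₃=-0.253
apply F[8]=+20.000 → step 9: x=-0.193, v=-0.689, θ₁=0.302, ω₁=1.817, θ₂=0.039, ω₂=-1.184, θ₃=-0.012, ω₃=-0.294
apply F[9]=+20.000 → step 10: x=-0.204, v=-0.420, θ₁=0.337, ω₁=1.769, θ₂=0.009, ω₂=-1.842, θ₃=-0.018, ω₃=-0.320
apply F[10]=+20.000 → step 11: x=-0.210, v=-0.149, θ₁=0.372, ω₁=1.738, θ₂=-0.035, ω₂=-2.579, θ₃=-0.024, ω₃=-0.325
apply F[11]=+20.000 → step 12: x=-0.210, v=0.130, θ₁=0.407, ω₁=1.693, θ₂=-0.095, ω₂=-3.354, θ₃=-0.031, ω₃=-0.311
apply F[12]=+20.000 → step 13: x=-0.205, v=0.419, θ₁=0.440, ω₁=1.607, θ₂=-0.169, ω₂=-4.127, θ₃=-0.037, ω₃=-0.286
apply F[13]=+20.000 → step 14: x=-0.193, v=0.717, θ₁=0.471, ω₁=1.461, θ₂=-0.259, ω₂=-4.870, θ₃=-0.042, ω₃=-0.261
apply F[14]=+20.000 → step 15: x=-0.176, v=1.022, θ₁=0.498, ω₁=1.243, θ₂=-0.364, ω₂=-5.578, θ₃=-0.047, ω₃=-0.251
apply F[15]=+20.000 → step 16: x=-0.152, v=1.331, θ₁=0.520, ω₁=0.948, θ₂=-0.482, ω₂=-6.260, θ₃=-0.052, ω₃=-0.271
apply F[16]=+20.000 → step 17: x=-0.123, v=1.641, θ₁=0.535, ω₁=0.569, θ₂=-0.614, ω₂=-6.934, θ₃=-0.058, ω₃=-0.333
apply F[17]=+20.000 → step 18: x=-0.087, v=1.951, θ₁=0.542, ω₁=0.100, θ₂=-0.760, ω₂=-7.620, θ₃=-0.066, ω₃=-0.455
apply F[18]=+20.000 → step 19: x=-0.045, v=2.257, θ₁=0.539, ω₁=-0.466, θ₂=-0.919, ω₂=-8.338, θ₃=-0.077, ω₃=-0.654
apply F[19]=+20.000 → step 20: x=0.004, v=2.559, θ₁=0.523, ω₁=-1.142, θ₂=-1.094, ω₂=-9.107, θ₃=-0.093, ω₃=-0.951
apply F[20]=+20.000 → step 21: x=0.058, v=2.857, θ₁=0.492, ω₁=-1.937, θ₂=-1.284, ω₂=-9.939, θ₃=-0.116, ω₃=-1.366
apply F[21]=+20.000 → step 22: x=0.118, v=3.154, θ₁=0.444, ω₁=-2.861, θ₂=-1.492, ω₂=-10.838, θ₃=-0.149, ω₃=-1.920
apply F[22]=+20.000 → step 23: x=0.184, v=3.453, θ₁=0.377, ω₁=-3.916, θ₂=-1.718, ω₂=-11.784, θ₃=-0.194, ω₃=-2.628
apply F[23]=+20.000 → step 24: x=0.256, v=3.763, θ₁=0.287, ω₁=-5.086, θ₂=-1.963, ω₂=-12.713, θ₃=-0.255, ω₃=-3.479
apply F[24]=+20.000 → step 25: x=0.334, v=4.092, θ₁=0.173, ω₁=-6.322, θ₂=-2.225, ω₂=-13.470, θ₃=-0.334, ω₃=-4.415
apply F[25]=+20.000 → step 26: x=0.420, v=4.447, θ₁=0.034, ω₁=-7.505, θ₂=-2.499, ω₂=-13.751, θ₃=-0.431, ω₃=-5.283
apply F[26]=+20.000 → step 27: x=0.512, v=4.803, θ₁=-0.126, ω₁=-8.429, θ₂=-2.769, ω₂=-13.122, θ₃=-0.543, ω₃=-5.825
apply F[27]=+20.000 → step 28: x=0.611, v=5.082, θ₁=-0.299, ω₁=-8.865, θ₂=-3.016, ω₂=-11.316, θ₃=-0.660, ω₃=-5.814
apply F[28]=+20.000 → step 29: x=0.715, v=5.204, θ₁=-0.477, ω₁=-8.764, θ₂=-3.216, ω₂=-8.603, θ₃=-0.772, ω₃=-5.304
apply F[29]=+20.000 → step 30: x=0.819, v=5.186, θ₁=-0.648, ω₁=-8.320, θ₂=-3.357, ω₂=-5.535, θ₃=-0.871, ω₃=-4.572
apply F[30]=+20.000 → step 31: x=0.922, v=5.115, θ₁=-0.809, ω₁=-7.779, θ₂=-3.437, ω₂=-2.485, θ₃=-0.955, ω₃=-3.848
apply F[31]=+20.000 → step 32: x=1.023, v=5.064, θ₁=-0.959, ω₁=-7.317, θ₂=-3.458, ω₂=0.372, θ₃=-1.025, ω₃=-3.242
apply F[32]=+20.000 → step 33: x=1.125, v=5.069, θ₁=-1.103, ω₁=-7.039, θ₂=-3.424, ω₂=2.962, θ₃=-1.086, ω₃=-2.800
apply F[33]=+20.000 → step 34: x=1.226, v=5.122, θ₁=-1.243, ω₁=-7.005, θ₂=-3.341, ω₂=5.316, θ₃=-1.139, ω₃=-2.550
apply F[34]=+20.000 → step 35: x=1.330, v=5.194, θ₁=-1.385, ω₁=-7.266, θ₂=-3.212, ω₂=7.598, θ₃=-1.189, ω₃=-2.525
apply F[35]=+20.000 → step 36: x=1.434, v=5.235, θ₁=-1.536, ω₁=-7.912, θ₂=-3.035, ω₂=10.154, θ₃=-1.242, ω₃=-2.812
apply F[36]=+20.000 → step 37: x=1.538, v=5.138, θ₁=-1.705, ω₁=-9.199, θ₂=-2.799, ω₂=13.739, θ₃=-1.305, ω₃=-3.678
apply F[37]=-20.000 → step 38: x=1.632, v=4.083, θ₁=-1.911, ω₁=-11.626, θ₂=-2.484, ω₂=18.584, θ₃=-1.395, ω₃=-5.676
apply F[38]=-20.000 → step 39: x=1.689, v=1.030, θ₁=-2.185, ω₁=-15.308, θ₂=-2.020, ω₂=26.489, θ₃=-1.560, ω₃=-11.568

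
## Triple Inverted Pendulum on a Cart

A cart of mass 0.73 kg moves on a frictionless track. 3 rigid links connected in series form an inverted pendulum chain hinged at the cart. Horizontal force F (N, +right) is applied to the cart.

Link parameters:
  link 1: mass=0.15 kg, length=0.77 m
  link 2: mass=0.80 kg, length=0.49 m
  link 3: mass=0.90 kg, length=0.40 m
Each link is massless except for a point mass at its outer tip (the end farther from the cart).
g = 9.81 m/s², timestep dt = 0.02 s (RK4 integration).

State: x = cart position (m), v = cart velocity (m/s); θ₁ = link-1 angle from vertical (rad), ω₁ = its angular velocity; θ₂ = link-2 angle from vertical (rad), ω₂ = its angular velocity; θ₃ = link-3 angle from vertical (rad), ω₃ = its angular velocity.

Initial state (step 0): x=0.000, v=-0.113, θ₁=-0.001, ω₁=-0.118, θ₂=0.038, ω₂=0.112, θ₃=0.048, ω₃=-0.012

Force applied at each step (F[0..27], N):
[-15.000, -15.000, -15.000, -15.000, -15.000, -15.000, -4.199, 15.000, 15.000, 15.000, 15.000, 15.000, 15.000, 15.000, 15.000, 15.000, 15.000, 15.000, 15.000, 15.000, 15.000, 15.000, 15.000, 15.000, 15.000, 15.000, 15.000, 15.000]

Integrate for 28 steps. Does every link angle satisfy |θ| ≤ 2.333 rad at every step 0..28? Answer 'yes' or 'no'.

Answer: yes

Derivation:
apply F[0]=-15.000 → step 1: x=-0.006, v=-0.524, θ₁=0.001, ω₁=0.301, θ₂=0.042, ω₂=0.304, θ₃=0.048, ω₃=-0.004
apply F[1]=-15.000 → step 2: x=-0.021, v=-0.937, θ₁=0.011, ω₁=0.728, θ₂=0.050, ω₂=0.492, θ₃=0.048, ω₃=-0.002
apply F[2]=-15.000 → step 3: x=-0.044, v=-1.356, θ₁=0.030, ω₁=1.189, θ₂=0.062, ω₂=0.647, θ₃=0.048, ω₃=-0.009
apply F[3]=-15.000 → step 4: x=-0.075, v=-1.782, θ₁=0.059, ω₁=1.702, θ₂=0.076, ω₂=0.742, θ₃=0.047, ω₃=-0.024
apply F[4]=-15.000 → step 5: x=-0.115, v=-2.212, θ₁=0.099, ω₁=2.269, θ₂=0.091, ω₂=0.765, θ₃=0.047, ω₃=-0.042
apply F[5]=-15.000 → step 6: x=-0.164, v=-2.633, θ₁=0.150, ω₁=2.854, θ₂=0.106, ω₂=0.751, θ₃=0.046, ω₃=-0.051
apply F[6]=-4.199 → step 7: x=-0.218, v=-2.761, θ₁=0.209, ω₁=3.087, θ₂=0.121, ω₂=0.712, θ₃=0.045, ω₃=-0.061
apply F[7]=+15.000 → step 8: x=-0.269, v=-2.418, θ₁=0.269, ω₁=2.903, θ₂=0.132, ω₂=0.409, θ₃=0.043, ω₃=-0.111
apply F[8]=+15.000 → step 9: x=-0.315, v=-2.095, θ₁=0.326, ω₁=2.855, θ₂=0.136, ω₂=-0.049, θ₃=0.040, ω₃=-0.168
apply F[9]=+15.000 → step 10: x=-0.353, v=-1.778, θ₁=0.384, ω₁=2.892, θ₂=0.129, ω₂=-0.614, θ₃=0.036, ω₃=-0.221
apply F[10]=+15.000 → step 11: x=-0.386, v=-1.456, θ₁=0.442, ω₁=2.960, θ₂=0.111, ω₂=-1.227, θ₃=0.031, ω₃=-0.259
apply F[11]=+15.000 → step 12: x=-0.411, v=-1.122, θ₁=0.502, ω₁=3.014, θ₂=0.080, ω₂=-1.833, θ₃=0.026, ω₃=-0.281
apply F[12]=+15.000 → step 13: x=-0.430, v=-0.776, θ₁=0.563, ω₁=3.029, θ₂=0.038, ω₂=-2.402, θ₃=0.020, ω₃=-0.290
apply F[13]=+15.000 → step 14: x=-0.442, v=-0.419, θ₁=0.623, ω₁=2.998, θ₂=-0.015, ω₂=-2.928, θ₃=0.015, ω₃=-0.289
apply F[14]=+15.000 → step 15: x=-0.447, v=-0.054, θ₁=0.682, ω₁=2.920, θ₂=-0.079, ω₂=-3.420, θ₃=0.009, ω₃=-0.285
apply F[15]=+15.000 → step 16: x=-0.445, v=0.314, θ₁=0.739, ω₁=2.794, θ₂=-0.152, ω₂=-3.893, θ₃=0.003, ω₃=-0.281
apply F[16]=+15.000 → step 17: x=-0.435, v=0.685, θ₁=0.794, ω₁=2.619, θ₂=-0.235, ω₂=-4.366, θ₃=-0.002, ω₃=-0.281
apply F[17]=+15.000 → step 18: x=-0.417, v=1.055, θ₁=0.844, ω₁=2.387, θ₂=-0.327, ω₂=-4.857, θ₃=-0.008, ω₃=-0.291
apply F[18]=+15.000 → step 19: x=-0.392, v=1.422, θ₁=0.889, ω₁=2.086, θ₂=-0.429, ω₂=-5.389, θ₃=-0.014, ω₃=-0.317
apply F[19]=+15.000 → step 20: x=-0.360, v=1.783, θ₁=0.927, ω₁=1.695, θ₂=-0.543, ω₂=-5.989, θ₃=-0.021, ω₃=-0.368
apply F[20]=+15.000 → step 21: x=-0.321, v=2.134, θ₁=0.956, ω₁=1.185, θ₂=-0.670, ω₂=-6.690, θ₃=-0.029, ω₃=-0.457
apply F[21]=+15.000 → step 22: x=-0.275, v=2.470, θ₁=0.973, ω₁=0.514, θ₂=-0.811, ω₂=-7.535, θ₃=-0.040, ω₃=-0.607
apply F[22]=+15.000 → step 23: x=-0.222, v=2.783, θ₁=0.975, ω₁=-0.375, θ₂=-0.972, ω₂=-8.583, θ₃=-0.054, ω₃=-0.854
apply F[23]=+15.000 → step 24: x=-0.164, v=3.061, θ₁=0.956, ω₁=-1.558, θ₂=-1.157, ω₂=-9.909, θ₃=-0.075, ω₃=-1.258
apply F[24]=+15.000 → step 25: x=-0.100, v=3.288, θ₁=0.910, ω₁=-3.125, θ₂=-1.371, ω₂=-11.615, θ₃=-0.106, ω₃=-1.918
apply F[25]=+15.000 → step 26: x=-0.033, v=3.439, θ₁=0.828, ω₁=-5.169, θ₂=-1.625, ω₂=-13.827, θ₃=-0.154, ω₃=-2.994
apply F[26]=+15.000 → step 27: x=0.036, v=3.478, θ₁=0.700, ω₁=-7.744, θ₂=-1.929, ω₂=-16.708, θ₃=-0.230, ω₃=-4.742
apply F[27]=+15.000 → step 28: x=0.105, v=3.352, θ₁=0.515, ω₁=-10.790, θ₂=-2.299, ω₂=-20.486, θ₃=-0.352, ω₃=-7.632
Max |angle| over trajectory = 2.299 rad; bound = 2.333 → within bound.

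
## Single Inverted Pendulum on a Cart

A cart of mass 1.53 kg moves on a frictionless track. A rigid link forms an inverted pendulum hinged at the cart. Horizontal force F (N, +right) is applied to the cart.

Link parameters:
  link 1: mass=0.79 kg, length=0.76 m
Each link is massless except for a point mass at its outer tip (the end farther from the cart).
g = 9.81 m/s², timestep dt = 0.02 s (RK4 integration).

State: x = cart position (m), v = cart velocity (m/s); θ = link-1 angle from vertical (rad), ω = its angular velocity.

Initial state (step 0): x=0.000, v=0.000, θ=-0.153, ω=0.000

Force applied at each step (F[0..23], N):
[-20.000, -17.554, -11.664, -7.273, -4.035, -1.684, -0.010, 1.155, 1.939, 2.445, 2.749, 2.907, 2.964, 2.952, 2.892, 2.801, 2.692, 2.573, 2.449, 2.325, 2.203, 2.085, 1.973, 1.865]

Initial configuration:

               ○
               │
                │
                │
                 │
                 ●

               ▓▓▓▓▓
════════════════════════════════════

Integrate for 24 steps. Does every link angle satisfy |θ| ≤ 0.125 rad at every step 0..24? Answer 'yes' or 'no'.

Answer: no

Derivation:
apply F[0]=-20.000 → step 1: x=-0.002, v=-0.243, θ=-0.150, ω=0.277
apply F[1]=-17.554 → step 2: x=-0.009, v=-0.456, θ=-0.142, ω=0.517
apply F[2]=-11.664 → step 3: x=-0.020, v=-0.594, θ=-0.131, ω=0.661
apply F[3]=-7.273 → step 4: x=-0.033, v=-0.676, θ=-0.117, ω=0.737
apply F[4]=-4.035 → step 5: x=-0.047, v=-0.718, θ=-0.102, ω=0.764
apply F[5]=-1.684 → step 6: x=-0.061, v=-0.731, θ=-0.086, ω=0.756
apply F[6]=-0.010 → step 7: x=-0.076, v=-0.724, θ=-0.072, ω=0.726
apply F[7]=+1.155 → step 8: x=-0.090, v=-0.703, θ=-0.057, ω=0.682
apply F[8]=+1.939 → step 9: x=-0.104, v=-0.672, θ=-0.044, ω=0.629
apply F[9]=+2.445 → step 10: x=-0.117, v=-0.637, θ=-0.032, ω=0.572
apply F[10]=+2.749 → step 11: x=-0.129, v=-0.598, θ=-0.022, ω=0.514
apply F[11]=+2.907 → step 12: x=-0.141, v=-0.558, θ=-0.012, ω=0.458
apply F[12]=+2.964 → step 13: x=-0.151, v=-0.519, θ=-0.003, ω=0.404
apply F[13]=+2.952 → step 14: x=-0.161, v=-0.480, θ=0.004, ω=0.354
apply F[14]=+2.892 → step 15: x=-0.171, v=-0.443, θ=0.011, ω=0.307
apply F[15]=+2.801 → step 16: x=-0.179, v=-0.408, θ=0.017, ω=0.264
apply F[16]=+2.692 → step 17: x=-0.187, v=-0.375, θ=0.022, ω=0.225
apply F[17]=+2.573 → step 18: x=-0.194, v=-0.344, θ=0.026, ω=0.190
apply F[18]=+2.449 → step 19: x=-0.201, v=-0.314, θ=0.029, ω=0.159
apply F[19]=+2.325 → step 20: x=-0.207, v=-0.287, θ=0.032, ω=0.131
apply F[20]=+2.203 → step 21: x=-0.212, v=-0.262, θ=0.034, ω=0.106
apply F[21]=+2.085 → step 22: x=-0.217, v=-0.238, θ=0.036, ω=0.084
apply F[22]=+1.973 → step 23: x=-0.222, v=-0.216, θ=0.038, ω=0.065
apply F[23]=+1.865 → step 24: x=-0.226, v=-0.196, θ=0.039, ω=0.048
Max |angle| over trajectory = 0.153 rad; bound = 0.125 → exceeded.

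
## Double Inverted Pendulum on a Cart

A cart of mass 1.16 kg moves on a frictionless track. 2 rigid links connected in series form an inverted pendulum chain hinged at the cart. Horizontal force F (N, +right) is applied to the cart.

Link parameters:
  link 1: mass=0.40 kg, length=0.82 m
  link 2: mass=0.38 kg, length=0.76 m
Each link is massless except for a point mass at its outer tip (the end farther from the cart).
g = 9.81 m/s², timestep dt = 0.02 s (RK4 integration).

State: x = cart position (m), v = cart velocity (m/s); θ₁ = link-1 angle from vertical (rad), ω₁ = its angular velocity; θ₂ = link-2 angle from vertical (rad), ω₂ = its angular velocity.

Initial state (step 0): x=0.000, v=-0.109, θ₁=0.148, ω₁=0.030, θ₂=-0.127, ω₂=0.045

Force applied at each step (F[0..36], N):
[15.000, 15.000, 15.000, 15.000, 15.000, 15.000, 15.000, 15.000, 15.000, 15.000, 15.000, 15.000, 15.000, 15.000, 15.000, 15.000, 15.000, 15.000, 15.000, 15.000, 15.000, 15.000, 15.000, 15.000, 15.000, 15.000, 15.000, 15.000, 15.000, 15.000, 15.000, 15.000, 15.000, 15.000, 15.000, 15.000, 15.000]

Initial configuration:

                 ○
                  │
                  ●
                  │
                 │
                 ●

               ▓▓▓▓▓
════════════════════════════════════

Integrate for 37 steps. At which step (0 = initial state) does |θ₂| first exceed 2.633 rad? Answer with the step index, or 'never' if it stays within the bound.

Answer: never

Derivation:
apply F[0]=+15.000 → step 1: x=0.000, v=0.128, θ₁=0.147, ω₁=-0.157, θ₂=-0.128, ω₂=-0.104
apply F[1]=+15.000 → step 2: x=0.005, v=0.367, θ₁=0.142, ω₁=-0.345, θ₂=-0.131, ω₂=-0.251
apply F[2]=+15.000 → step 3: x=0.015, v=0.606, θ₁=0.133, ω₁=-0.539, θ₂=-0.138, ω₂=-0.395
apply F[3]=+15.000 → step 4: x=0.029, v=0.847, θ₁=0.120, ω₁=-0.741, θ₂=-0.147, ω₂=-0.534
apply F[4]=+15.000 → step 5: x=0.049, v=1.091, θ₁=0.103, ω₁=-0.954, θ₂=-0.159, ω₂=-0.665
apply F[5]=+15.000 → step 6: x=0.073, v=1.338, θ₁=0.082, ω₁=-1.180, θ₂=-0.173, ω₂=-0.786
apply F[6]=+15.000 → step 7: x=0.102, v=1.589, θ₁=0.056, ω₁=-1.423, θ₂=-0.190, ω₂=-0.894
apply F[7]=+15.000 → step 8: x=0.137, v=1.843, θ₁=0.025, ω₁=-1.684, θ₂=-0.209, ω₂=-0.987
apply F[8]=+15.000 → step 9: x=0.176, v=2.101, θ₁=-0.012, ω₁=-1.966, θ₂=-0.230, ω₂=-1.062
apply F[9]=+15.000 → step 10: x=0.221, v=2.362, θ₁=-0.054, ω₁=-2.270, θ₂=-0.251, ω₂=-1.116
apply F[10]=+15.000 → step 11: x=0.271, v=2.624, θ₁=-0.103, ω₁=-2.595, θ₂=-0.274, ω₂=-1.147
apply F[11]=+15.000 → step 12: x=0.326, v=2.885, θ₁=-0.158, ω₁=-2.939, θ₂=-0.297, ω₂=-1.157
apply F[12]=+15.000 → step 13: x=0.386, v=3.140, θ₁=-0.220, ω₁=-3.294, θ₂=-0.320, ω₂=-1.150
apply F[13]=+15.000 → step 14: x=0.451, v=3.385, θ₁=-0.290, ω₁=-3.651, θ₂=-0.343, ω₂=-1.135
apply F[14]=+15.000 → step 15: x=0.521, v=3.614, θ₁=-0.366, ω₁=-3.997, θ₂=-0.366, ω₂=-1.127
apply F[15]=+15.000 → step 16: x=0.596, v=3.820, θ₁=-0.449, ω₁=-4.315, θ₂=-0.388, ω₂=-1.142
apply F[16]=+15.000 → step 17: x=0.674, v=4.000, θ₁=-0.539, ω₁=-4.594, θ₂=-0.412, ω₂=-1.202
apply F[17]=+15.000 → step 18: x=0.755, v=4.152, θ₁=-0.633, ω₁=-4.824, θ₂=-0.437, ω₂=-1.321
apply F[18]=+15.000 → step 19: x=0.840, v=4.275, θ₁=-0.731, ω₁=-5.005, θ₂=-0.465, ω₂=-1.510
apply F[19]=+15.000 → step 20: x=0.926, v=4.372, θ₁=-0.833, ω₁=-5.138, θ₂=-0.498, ω₂=-1.770
apply F[20]=+15.000 → step 21: x=1.014, v=4.445, θ₁=-0.936, ω₁=-5.230, θ₂=-0.536, ω₂=-2.098
apply F[21]=+15.000 → step 22: x=1.104, v=4.499, θ₁=-1.042, ω₁=-5.285, θ₂=-0.582, ω₂=-2.489
apply F[22]=+15.000 → step 23: x=1.194, v=4.534, θ₁=-1.148, ω₁=-5.308, θ₂=-0.636, ω₂=-2.936
apply F[23]=+15.000 → step 24: x=1.285, v=4.555, θ₁=-1.254, ω₁=-5.301, θ₂=-0.700, ω₂=-3.433
apply F[24]=+15.000 → step 25: x=1.376, v=4.560, θ₁=-1.359, ω₁=-5.261, θ₂=-0.774, ω₂=-3.973
apply F[25]=+15.000 → step 26: x=1.468, v=4.553, θ₁=-1.464, ω₁=-5.188, θ₂=-0.859, ω₂=-4.551
apply F[26]=+15.000 → step 27: x=1.558, v=4.533, θ₁=-1.567, ω₁=-5.078, θ₂=-0.956, ω₂=-5.161
apply F[27]=+15.000 → step 28: x=1.649, v=4.499, θ₁=-1.667, ω₁=-4.928, θ₂=-1.066, ω₂=-5.798
apply F[28]=+15.000 → step 29: x=1.738, v=4.452, θ₁=-1.764, ω₁=-4.738, θ₂=-1.188, ω₂=-6.455
apply F[29]=+15.000 → step 30: x=1.827, v=4.387, θ₁=-1.856, ω₁=-4.513, θ₂=-1.324, ω₂=-7.124
apply F[30]=+15.000 → step 31: x=1.914, v=4.302, θ₁=-1.944, ω₁=-4.267, θ₂=-1.473, ω₂=-7.793
apply F[31]=+15.000 → step 32: x=1.999, v=4.190, θ₁=-2.027, ω₁=-4.027, θ₂=-1.635, ω₂=-8.439
apply F[32]=+15.000 → step 33: x=2.081, v=4.047, θ₁=-2.105, ω₁=-3.839, θ₂=-1.810, ω₂=-9.026
apply F[33]=+15.000 → step 34: x=2.160, v=3.871, θ₁=-2.181, ω₁=-3.767, θ₂=-1.996, ω₂=-9.495
apply F[34]=+15.000 → step 35: x=2.236, v=3.667, θ₁=-2.257, ω₁=-3.877, θ₂=-2.189, ω₂=-9.774
apply F[35]=+15.000 → step 36: x=2.307, v=3.450, θ₁=-2.338, ω₁=-4.212, θ₂=-2.385, ω₂=-9.797
apply F[36]=+15.000 → step 37: x=2.374, v=3.242, θ₁=-2.427, ω₁=-4.762, θ₂=-2.579, ω₂=-9.536
max |θ₂| = 2.579 ≤ 2.633 over all 38 states.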